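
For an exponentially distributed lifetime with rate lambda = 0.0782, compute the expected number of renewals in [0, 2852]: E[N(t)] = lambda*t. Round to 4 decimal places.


lambda = 0.0782
t = 2852
E[N(t)] = lambda * t
E[N(t)] = 0.0782 * 2852
E[N(t)] = 223.0264

223.0264


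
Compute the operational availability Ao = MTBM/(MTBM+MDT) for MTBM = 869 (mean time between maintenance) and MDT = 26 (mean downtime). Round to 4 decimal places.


MTBM = 869
MDT = 26
MTBM + MDT = 895
Ao = 869 / 895
Ao = 0.9709

0.9709


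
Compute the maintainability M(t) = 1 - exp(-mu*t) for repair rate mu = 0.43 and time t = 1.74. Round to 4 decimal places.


mu = 0.43, t = 1.74
mu * t = 0.43 * 1.74 = 0.7482
exp(-0.7482) = 0.4732
M(t) = 1 - 0.4732
M(t) = 0.5268

0.5268


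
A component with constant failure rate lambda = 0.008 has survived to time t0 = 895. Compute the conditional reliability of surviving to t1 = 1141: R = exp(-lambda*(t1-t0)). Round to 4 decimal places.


lambda = 0.008
t0 = 895, t1 = 1141
t1 - t0 = 246
lambda * (t1-t0) = 0.008 * 246 = 1.968
R = exp(-1.968)
R = 0.1397

0.1397


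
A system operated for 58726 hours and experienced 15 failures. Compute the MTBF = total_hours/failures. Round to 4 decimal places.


total_hours = 58726
failures = 15
MTBF = 58726 / 15
MTBF = 3915.0667

3915.0667


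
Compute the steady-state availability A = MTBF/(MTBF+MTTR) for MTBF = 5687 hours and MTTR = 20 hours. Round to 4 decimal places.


MTBF = 5687
MTTR = 20
MTBF + MTTR = 5707
A = 5687 / 5707
A = 0.9965

0.9965


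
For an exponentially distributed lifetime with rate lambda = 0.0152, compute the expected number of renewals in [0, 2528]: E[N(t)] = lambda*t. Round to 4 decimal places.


lambda = 0.0152
t = 2528
E[N(t)] = lambda * t
E[N(t)] = 0.0152 * 2528
E[N(t)] = 38.4256

38.4256


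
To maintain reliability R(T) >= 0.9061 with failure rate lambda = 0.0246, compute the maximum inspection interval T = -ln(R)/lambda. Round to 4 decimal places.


R_target = 0.9061
lambda = 0.0246
-ln(0.9061) = 0.0986
T = 0.0986 / 0.0246
T = 4.0084

4.0084


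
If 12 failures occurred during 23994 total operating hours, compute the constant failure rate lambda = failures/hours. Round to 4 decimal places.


failures = 12
total_hours = 23994
lambda = 12 / 23994
lambda = 0.0005

0.0005


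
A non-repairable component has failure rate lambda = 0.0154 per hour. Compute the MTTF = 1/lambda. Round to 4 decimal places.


lambda = 0.0154
MTTF = 1 / 0.0154
MTTF = 64.9351

64.9351


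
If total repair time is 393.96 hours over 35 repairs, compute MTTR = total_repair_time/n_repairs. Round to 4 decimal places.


total_repair_time = 393.96
n_repairs = 35
MTTR = 393.96 / 35
MTTR = 11.256

11.256


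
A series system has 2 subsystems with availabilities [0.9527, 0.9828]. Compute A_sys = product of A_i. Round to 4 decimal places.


Subsystems: [0.9527, 0.9828]
After subsystem 1 (A=0.9527): product = 0.9527
After subsystem 2 (A=0.9828): product = 0.9363
A_sys = 0.9363

0.9363


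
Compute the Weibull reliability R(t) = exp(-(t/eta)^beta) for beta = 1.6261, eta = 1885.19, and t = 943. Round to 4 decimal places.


beta = 1.6261, eta = 1885.19, t = 943
t/eta = 943 / 1885.19 = 0.5002
(t/eta)^beta = 0.5002^1.6261 = 0.3242
R(t) = exp(-0.3242)
R(t) = 0.7231

0.7231


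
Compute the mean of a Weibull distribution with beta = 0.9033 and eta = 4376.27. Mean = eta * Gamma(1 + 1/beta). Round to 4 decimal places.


beta = 0.9033, eta = 4376.27
1/beta = 1.1071
1 + 1/beta = 2.1071
Gamma(2.1071) = 1.0501
Mean = 4376.27 * 1.0501
Mean = 4595.475

4595.475


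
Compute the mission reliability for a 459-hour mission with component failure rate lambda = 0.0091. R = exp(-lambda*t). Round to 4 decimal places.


lambda = 0.0091
mission_time = 459
lambda * t = 0.0091 * 459 = 4.1769
R = exp(-4.1769)
R = 0.0153

0.0153


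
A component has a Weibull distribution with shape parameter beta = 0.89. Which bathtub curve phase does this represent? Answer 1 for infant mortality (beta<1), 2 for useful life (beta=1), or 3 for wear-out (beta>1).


beta = 0.89
Compare beta to 1:
beta < 1 => infant mortality (phase 1)
beta = 1 => useful life (phase 2)
beta > 1 => wear-out (phase 3)
Since beta = 0.89, this is infant mortality (decreasing failure rate)
Phase = 1

1


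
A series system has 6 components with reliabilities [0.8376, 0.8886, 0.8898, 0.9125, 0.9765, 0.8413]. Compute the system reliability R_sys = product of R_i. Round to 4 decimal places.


Components: [0.8376, 0.8886, 0.8898, 0.9125, 0.9765, 0.8413]
After component 1 (R=0.8376): product = 0.8376
After component 2 (R=0.8886): product = 0.7443
After component 3 (R=0.8898): product = 0.6623
After component 4 (R=0.9125): product = 0.6043
After component 5 (R=0.9765): product = 0.5901
After component 6 (R=0.8413): product = 0.4965
R_sys = 0.4965

0.4965


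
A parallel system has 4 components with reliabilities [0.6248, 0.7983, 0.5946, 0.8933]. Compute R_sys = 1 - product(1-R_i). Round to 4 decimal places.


Components: [0.6248, 0.7983, 0.5946, 0.8933]
(1 - 0.6248) = 0.3752, running product = 0.3752
(1 - 0.7983) = 0.2017, running product = 0.0757
(1 - 0.5946) = 0.4054, running product = 0.0307
(1 - 0.8933) = 0.1067, running product = 0.0033
Product of (1-R_i) = 0.0033
R_sys = 1 - 0.0033 = 0.9967

0.9967


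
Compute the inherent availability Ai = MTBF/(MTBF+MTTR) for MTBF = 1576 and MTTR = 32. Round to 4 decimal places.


MTBF = 1576
MTTR = 32
MTBF + MTTR = 1608
Ai = 1576 / 1608
Ai = 0.9801

0.9801


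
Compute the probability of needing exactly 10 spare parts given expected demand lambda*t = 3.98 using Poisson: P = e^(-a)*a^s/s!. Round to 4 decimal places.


a = 3.98, s = 10
e^(-a) = e^(-3.98) = 0.0187
a^s = 3.98^10 = 997311.2562
s! = 3628800
P = 0.0187 * 997311.2562 / 3628800
P = 0.0051

0.0051


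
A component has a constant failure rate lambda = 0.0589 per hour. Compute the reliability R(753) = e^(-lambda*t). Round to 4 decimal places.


lambda = 0.0589
t = 753
lambda * t = 44.3517
R(t) = e^(-44.3517)
R(t) = 0.0

0.0


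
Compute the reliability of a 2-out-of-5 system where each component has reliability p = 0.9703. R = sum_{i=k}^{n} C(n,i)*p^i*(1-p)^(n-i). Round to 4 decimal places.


k = 2, n = 5, p = 0.9703
i=2: C(5,2)=10 * 0.9703^2 * 0.0297^3 = 0.0002
i=3: C(5,3)=10 * 0.9703^3 * 0.0297^2 = 0.0081
i=4: C(5,4)=5 * 0.9703^4 * 0.0297^1 = 0.1316
i=5: C(5,5)=1 * 0.9703^5 * 0.0297^0 = 0.8601
R = sum of terms = 1.0

1.0


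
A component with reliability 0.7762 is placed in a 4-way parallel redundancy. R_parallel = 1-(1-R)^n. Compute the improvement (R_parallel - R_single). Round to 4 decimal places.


R_single = 0.7762, n = 4
1 - R_single = 0.2238
(1 - R_single)^n = 0.2238^4 = 0.0025
R_parallel = 1 - 0.0025 = 0.9975
Improvement = 0.9975 - 0.7762
Improvement = 0.2213

0.2213


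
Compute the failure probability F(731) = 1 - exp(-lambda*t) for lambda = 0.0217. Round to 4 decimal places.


lambda = 0.0217, t = 731
lambda * t = 15.8627
exp(-15.8627) = 0.0
F(t) = 1 - 0.0
F(t) = 1.0

1.0


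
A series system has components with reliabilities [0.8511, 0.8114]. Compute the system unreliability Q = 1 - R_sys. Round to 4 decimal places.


Components: [0.8511, 0.8114]
After component 1: product = 0.8511
After component 2: product = 0.6906
R_sys = 0.6906
Q = 1 - 0.6906 = 0.3094

0.3094


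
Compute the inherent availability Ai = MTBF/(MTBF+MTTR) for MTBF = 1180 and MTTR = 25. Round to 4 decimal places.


MTBF = 1180
MTTR = 25
MTBF + MTTR = 1205
Ai = 1180 / 1205
Ai = 0.9793

0.9793


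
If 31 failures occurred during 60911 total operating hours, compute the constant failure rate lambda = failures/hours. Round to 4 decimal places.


failures = 31
total_hours = 60911
lambda = 31 / 60911
lambda = 0.0005

0.0005


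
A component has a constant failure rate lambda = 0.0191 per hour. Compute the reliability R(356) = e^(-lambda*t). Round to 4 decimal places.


lambda = 0.0191
t = 356
lambda * t = 6.7996
R(t) = e^(-6.7996)
R(t) = 0.0011

0.0011


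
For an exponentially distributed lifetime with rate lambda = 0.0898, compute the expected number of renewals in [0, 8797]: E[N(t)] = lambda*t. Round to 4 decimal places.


lambda = 0.0898
t = 8797
E[N(t)] = lambda * t
E[N(t)] = 0.0898 * 8797
E[N(t)] = 789.9706

789.9706


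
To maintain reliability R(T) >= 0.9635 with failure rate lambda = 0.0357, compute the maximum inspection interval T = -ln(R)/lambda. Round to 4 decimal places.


R_target = 0.9635
lambda = 0.0357
-ln(0.9635) = 0.0372
T = 0.0372 / 0.0357
T = 1.0415

1.0415


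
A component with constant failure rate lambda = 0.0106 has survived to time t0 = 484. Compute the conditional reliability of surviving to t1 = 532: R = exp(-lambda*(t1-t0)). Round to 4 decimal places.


lambda = 0.0106
t0 = 484, t1 = 532
t1 - t0 = 48
lambda * (t1-t0) = 0.0106 * 48 = 0.5088
R = exp(-0.5088)
R = 0.6012

0.6012


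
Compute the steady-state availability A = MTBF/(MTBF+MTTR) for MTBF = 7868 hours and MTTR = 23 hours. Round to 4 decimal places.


MTBF = 7868
MTTR = 23
MTBF + MTTR = 7891
A = 7868 / 7891
A = 0.9971

0.9971


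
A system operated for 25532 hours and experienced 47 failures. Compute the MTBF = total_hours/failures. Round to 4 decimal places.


total_hours = 25532
failures = 47
MTBF = 25532 / 47
MTBF = 543.234

543.234


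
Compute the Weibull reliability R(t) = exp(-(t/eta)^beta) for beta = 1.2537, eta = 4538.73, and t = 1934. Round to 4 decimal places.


beta = 1.2537, eta = 4538.73, t = 1934
t/eta = 1934 / 4538.73 = 0.4261
(t/eta)^beta = 0.4261^1.2537 = 0.3432
R(t) = exp(-0.3432)
R(t) = 0.7095

0.7095


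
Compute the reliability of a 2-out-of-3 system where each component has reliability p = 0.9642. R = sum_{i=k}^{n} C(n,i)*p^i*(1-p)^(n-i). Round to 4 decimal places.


k = 2, n = 3, p = 0.9642
i=2: C(3,2)=3 * 0.9642^2 * 0.0358^1 = 0.0998
i=3: C(3,3)=1 * 0.9642^3 * 0.0358^0 = 0.8964
R = sum of terms = 0.9962

0.9962


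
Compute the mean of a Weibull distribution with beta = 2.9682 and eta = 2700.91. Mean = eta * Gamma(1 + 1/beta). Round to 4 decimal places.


beta = 2.9682, eta = 2700.91
1/beta = 0.3369
1 + 1/beta = 1.3369
Gamma(1.3369) = 0.8926
Mean = 2700.91 * 0.8926
Mean = 2410.7371

2410.7371


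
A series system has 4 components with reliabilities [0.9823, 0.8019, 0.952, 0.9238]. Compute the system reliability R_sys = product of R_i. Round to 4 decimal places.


Components: [0.9823, 0.8019, 0.952, 0.9238]
After component 1 (R=0.9823): product = 0.9823
After component 2 (R=0.8019): product = 0.7877
After component 3 (R=0.952): product = 0.7499
After component 4 (R=0.9238): product = 0.6928
R_sys = 0.6928

0.6928


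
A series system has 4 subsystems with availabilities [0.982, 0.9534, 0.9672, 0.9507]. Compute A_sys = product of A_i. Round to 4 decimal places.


Subsystems: [0.982, 0.9534, 0.9672, 0.9507]
After subsystem 1 (A=0.982): product = 0.982
After subsystem 2 (A=0.9534): product = 0.9362
After subsystem 3 (A=0.9672): product = 0.9055
After subsystem 4 (A=0.9507): product = 0.8609
A_sys = 0.8609

0.8609


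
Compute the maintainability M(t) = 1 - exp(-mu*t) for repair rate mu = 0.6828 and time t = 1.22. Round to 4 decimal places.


mu = 0.6828, t = 1.22
mu * t = 0.6828 * 1.22 = 0.833
exp(-0.833) = 0.4347
M(t) = 1 - 0.4347
M(t) = 0.5653

0.5653


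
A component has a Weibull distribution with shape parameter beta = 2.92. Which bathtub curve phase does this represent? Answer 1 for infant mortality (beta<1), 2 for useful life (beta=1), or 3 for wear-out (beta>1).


beta = 2.92
Compare beta to 1:
beta < 1 => infant mortality (phase 1)
beta = 1 => useful life (phase 2)
beta > 1 => wear-out (phase 3)
Since beta = 2.92, this is wear-out (increasing failure rate)
Phase = 3

3


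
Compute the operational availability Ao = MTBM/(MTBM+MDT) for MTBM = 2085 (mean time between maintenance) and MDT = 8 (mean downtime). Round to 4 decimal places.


MTBM = 2085
MDT = 8
MTBM + MDT = 2093
Ao = 2085 / 2093
Ao = 0.9962

0.9962


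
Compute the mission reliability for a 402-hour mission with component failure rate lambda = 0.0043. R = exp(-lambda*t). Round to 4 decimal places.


lambda = 0.0043
mission_time = 402
lambda * t = 0.0043 * 402 = 1.7286
R = exp(-1.7286)
R = 0.1775

0.1775


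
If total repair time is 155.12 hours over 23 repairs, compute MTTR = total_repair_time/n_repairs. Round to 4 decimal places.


total_repair_time = 155.12
n_repairs = 23
MTTR = 155.12 / 23
MTTR = 6.7443

6.7443


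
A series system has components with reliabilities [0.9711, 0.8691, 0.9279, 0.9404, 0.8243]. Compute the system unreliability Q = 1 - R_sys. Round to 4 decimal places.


Components: [0.9711, 0.8691, 0.9279, 0.9404, 0.8243]
After component 1: product = 0.9711
After component 2: product = 0.844
After component 3: product = 0.7831
After component 4: product = 0.7365
After component 5: product = 0.6071
R_sys = 0.6071
Q = 1 - 0.6071 = 0.3929

0.3929


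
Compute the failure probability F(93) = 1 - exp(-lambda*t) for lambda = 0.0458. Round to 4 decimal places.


lambda = 0.0458, t = 93
lambda * t = 4.2594
exp(-4.2594) = 0.0141
F(t) = 1 - 0.0141
F(t) = 0.9859

0.9859


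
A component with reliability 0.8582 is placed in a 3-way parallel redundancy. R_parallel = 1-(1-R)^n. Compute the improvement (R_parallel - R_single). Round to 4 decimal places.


R_single = 0.8582, n = 3
1 - R_single = 0.1418
(1 - R_single)^n = 0.1418^3 = 0.0029
R_parallel = 1 - 0.0029 = 0.9971
Improvement = 0.9971 - 0.8582
Improvement = 0.1389

0.1389


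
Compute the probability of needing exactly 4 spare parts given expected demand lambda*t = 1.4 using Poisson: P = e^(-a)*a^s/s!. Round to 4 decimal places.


a = 1.4, s = 4
e^(-a) = e^(-1.4) = 0.2466
a^s = 1.4^4 = 3.8416
s! = 24
P = 0.2466 * 3.8416 / 24
P = 0.0395

0.0395


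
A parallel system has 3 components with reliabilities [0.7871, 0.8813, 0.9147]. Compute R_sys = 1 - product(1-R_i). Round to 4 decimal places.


Components: [0.7871, 0.8813, 0.9147]
(1 - 0.7871) = 0.2129, running product = 0.2129
(1 - 0.8813) = 0.1187, running product = 0.0253
(1 - 0.9147) = 0.0853, running product = 0.0022
Product of (1-R_i) = 0.0022
R_sys = 1 - 0.0022 = 0.9978

0.9978


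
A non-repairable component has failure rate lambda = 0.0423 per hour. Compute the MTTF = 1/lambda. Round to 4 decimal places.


lambda = 0.0423
MTTF = 1 / 0.0423
MTTF = 23.6407

23.6407


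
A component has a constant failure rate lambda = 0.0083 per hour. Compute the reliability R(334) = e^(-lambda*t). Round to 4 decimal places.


lambda = 0.0083
t = 334
lambda * t = 2.7722
R(t) = e^(-2.7722)
R(t) = 0.0625

0.0625


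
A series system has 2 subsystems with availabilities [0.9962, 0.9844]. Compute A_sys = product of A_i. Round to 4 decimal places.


Subsystems: [0.9962, 0.9844]
After subsystem 1 (A=0.9962): product = 0.9962
After subsystem 2 (A=0.9844): product = 0.9807
A_sys = 0.9807

0.9807


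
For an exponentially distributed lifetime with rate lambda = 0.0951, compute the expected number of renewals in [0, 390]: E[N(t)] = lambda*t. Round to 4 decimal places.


lambda = 0.0951
t = 390
E[N(t)] = lambda * t
E[N(t)] = 0.0951 * 390
E[N(t)] = 37.089

37.089


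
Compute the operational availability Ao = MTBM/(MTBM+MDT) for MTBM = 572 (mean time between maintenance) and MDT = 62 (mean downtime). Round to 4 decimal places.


MTBM = 572
MDT = 62
MTBM + MDT = 634
Ao = 572 / 634
Ao = 0.9022

0.9022


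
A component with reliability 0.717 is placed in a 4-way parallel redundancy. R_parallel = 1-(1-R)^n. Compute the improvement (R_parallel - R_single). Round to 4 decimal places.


R_single = 0.717, n = 4
1 - R_single = 0.283
(1 - R_single)^n = 0.283^4 = 0.0064
R_parallel = 1 - 0.0064 = 0.9936
Improvement = 0.9936 - 0.717
Improvement = 0.2766

0.2766


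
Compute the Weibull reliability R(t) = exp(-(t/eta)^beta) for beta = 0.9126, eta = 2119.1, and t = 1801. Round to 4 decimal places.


beta = 0.9126, eta = 2119.1, t = 1801
t/eta = 1801 / 2119.1 = 0.8499
(t/eta)^beta = 0.8499^0.9126 = 0.8621
R(t) = exp(-0.8621)
R(t) = 0.4223

0.4223


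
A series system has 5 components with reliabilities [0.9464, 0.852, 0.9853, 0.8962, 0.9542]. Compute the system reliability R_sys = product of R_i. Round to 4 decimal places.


Components: [0.9464, 0.852, 0.9853, 0.8962, 0.9542]
After component 1 (R=0.9464): product = 0.9464
After component 2 (R=0.852): product = 0.8063
After component 3 (R=0.9853): product = 0.7945
After component 4 (R=0.8962): product = 0.712
After component 5 (R=0.9542): product = 0.6794
R_sys = 0.6794

0.6794


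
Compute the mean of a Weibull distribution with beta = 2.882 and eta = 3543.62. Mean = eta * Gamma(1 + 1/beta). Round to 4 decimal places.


beta = 2.882, eta = 3543.62
1/beta = 0.347
1 + 1/beta = 1.347
Gamma(1.347) = 0.8915
Mean = 3543.62 * 0.8915
Mean = 3159.0038

3159.0038


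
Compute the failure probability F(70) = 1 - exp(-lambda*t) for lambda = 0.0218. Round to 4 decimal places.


lambda = 0.0218, t = 70
lambda * t = 1.526
exp(-1.526) = 0.2174
F(t) = 1 - 0.2174
F(t) = 0.7826

0.7826


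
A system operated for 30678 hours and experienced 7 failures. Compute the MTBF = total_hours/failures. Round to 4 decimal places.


total_hours = 30678
failures = 7
MTBF = 30678 / 7
MTBF = 4382.5714

4382.5714


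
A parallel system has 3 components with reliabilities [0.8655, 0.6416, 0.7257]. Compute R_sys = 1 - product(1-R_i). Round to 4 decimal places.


Components: [0.8655, 0.6416, 0.7257]
(1 - 0.8655) = 0.1345, running product = 0.1345
(1 - 0.6416) = 0.3584, running product = 0.0482
(1 - 0.7257) = 0.2743, running product = 0.0132
Product of (1-R_i) = 0.0132
R_sys = 1 - 0.0132 = 0.9868

0.9868


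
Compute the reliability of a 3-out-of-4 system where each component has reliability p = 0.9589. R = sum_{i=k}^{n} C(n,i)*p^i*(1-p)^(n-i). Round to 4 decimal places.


k = 3, n = 4, p = 0.9589
i=3: C(4,3)=4 * 0.9589^3 * 0.0411^1 = 0.145
i=4: C(4,4)=1 * 0.9589^4 * 0.0411^0 = 0.8455
R = sum of terms = 0.9904

0.9904


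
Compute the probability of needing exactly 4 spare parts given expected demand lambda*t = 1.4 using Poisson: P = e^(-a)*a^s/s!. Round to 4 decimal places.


a = 1.4, s = 4
e^(-a) = e^(-1.4) = 0.2466
a^s = 1.4^4 = 3.8416
s! = 24
P = 0.2466 * 3.8416 / 24
P = 0.0395

0.0395


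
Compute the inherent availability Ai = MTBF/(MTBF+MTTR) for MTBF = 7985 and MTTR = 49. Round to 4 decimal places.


MTBF = 7985
MTTR = 49
MTBF + MTTR = 8034
Ai = 7985 / 8034
Ai = 0.9939

0.9939


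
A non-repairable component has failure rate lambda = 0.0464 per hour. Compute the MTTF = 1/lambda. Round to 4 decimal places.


lambda = 0.0464
MTTF = 1 / 0.0464
MTTF = 21.5517

21.5517


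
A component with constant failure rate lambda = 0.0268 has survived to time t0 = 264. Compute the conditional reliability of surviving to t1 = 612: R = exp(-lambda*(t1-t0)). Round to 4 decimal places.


lambda = 0.0268
t0 = 264, t1 = 612
t1 - t0 = 348
lambda * (t1-t0) = 0.0268 * 348 = 9.3264
R = exp(-9.3264)
R = 0.0001

0.0001


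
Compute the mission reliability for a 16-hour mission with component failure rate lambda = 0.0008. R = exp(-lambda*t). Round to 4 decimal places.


lambda = 0.0008
mission_time = 16
lambda * t = 0.0008 * 16 = 0.0128
R = exp(-0.0128)
R = 0.9873

0.9873


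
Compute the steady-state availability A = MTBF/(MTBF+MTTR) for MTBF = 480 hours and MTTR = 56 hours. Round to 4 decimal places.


MTBF = 480
MTTR = 56
MTBF + MTTR = 536
A = 480 / 536
A = 0.8955

0.8955


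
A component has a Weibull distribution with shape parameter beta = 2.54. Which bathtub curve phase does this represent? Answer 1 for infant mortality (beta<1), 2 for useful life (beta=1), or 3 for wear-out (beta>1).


beta = 2.54
Compare beta to 1:
beta < 1 => infant mortality (phase 1)
beta = 1 => useful life (phase 2)
beta > 1 => wear-out (phase 3)
Since beta = 2.54, this is wear-out (increasing failure rate)
Phase = 3

3


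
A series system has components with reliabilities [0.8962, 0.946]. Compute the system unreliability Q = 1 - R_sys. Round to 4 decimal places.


Components: [0.8962, 0.946]
After component 1: product = 0.8962
After component 2: product = 0.8478
R_sys = 0.8478
Q = 1 - 0.8478 = 0.1522

0.1522


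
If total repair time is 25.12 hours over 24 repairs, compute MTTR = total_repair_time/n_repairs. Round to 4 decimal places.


total_repair_time = 25.12
n_repairs = 24
MTTR = 25.12 / 24
MTTR = 1.0467

1.0467


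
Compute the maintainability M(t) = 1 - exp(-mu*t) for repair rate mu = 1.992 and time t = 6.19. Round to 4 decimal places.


mu = 1.992, t = 6.19
mu * t = 1.992 * 6.19 = 12.3305
exp(-12.3305) = 0.0
M(t) = 1 - 0.0
M(t) = 1.0

1.0


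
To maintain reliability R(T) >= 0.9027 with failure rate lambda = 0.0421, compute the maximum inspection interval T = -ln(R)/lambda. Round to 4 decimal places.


R_target = 0.9027
lambda = 0.0421
-ln(0.9027) = 0.1024
T = 0.1024 / 0.0421
T = 2.4315

2.4315


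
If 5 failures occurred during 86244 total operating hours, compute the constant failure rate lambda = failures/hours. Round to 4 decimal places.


failures = 5
total_hours = 86244
lambda = 5 / 86244
lambda = 0.0001

0.0001


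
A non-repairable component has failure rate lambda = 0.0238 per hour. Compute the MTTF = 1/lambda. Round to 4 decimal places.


lambda = 0.0238
MTTF = 1 / 0.0238
MTTF = 42.0168

42.0168


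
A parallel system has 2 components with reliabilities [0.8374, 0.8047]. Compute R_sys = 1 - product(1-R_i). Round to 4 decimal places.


Components: [0.8374, 0.8047]
(1 - 0.8374) = 0.1626, running product = 0.1626
(1 - 0.8047) = 0.1953, running product = 0.0318
Product of (1-R_i) = 0.0318
R_sys = 1 - 0.0318 = 0.9682

0.9682


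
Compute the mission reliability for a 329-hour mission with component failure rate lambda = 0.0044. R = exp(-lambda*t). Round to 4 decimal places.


lambda = 0.0044
mission_time = 329
lambda * t = 0.0044 * 329 = 1.4476
R = exp(-1.4476)
R = 0.2351

0.2351


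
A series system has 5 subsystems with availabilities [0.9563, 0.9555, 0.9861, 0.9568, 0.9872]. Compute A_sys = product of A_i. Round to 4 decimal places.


Subsystems: [0.9563, 0.9555, 0.9861, 0.9568, 0.9872]
After subsystem 1 (A=0.9563): product = 0.9563
After subsystem 2 (A=0.9555): product = 0.9137
After subsystem 3 (A=0.9861): product = 0.901
After subsystem 4 (A=0.9568): product = 0.8621
After subsystem 5 (A=0.9872): product = 0.8511
A_sys = 0.8511

0.8511


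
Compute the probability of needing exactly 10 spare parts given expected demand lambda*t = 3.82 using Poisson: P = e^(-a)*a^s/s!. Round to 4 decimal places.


a = 3.82, s = 10
e^(-a) = e^(-3.82) = 0.0219
a^s = 3.82^10 = 661658.0933
s! = 3628800
P = 0.0219 * 661658.0933 / 3628800
P = 0.004

0.004


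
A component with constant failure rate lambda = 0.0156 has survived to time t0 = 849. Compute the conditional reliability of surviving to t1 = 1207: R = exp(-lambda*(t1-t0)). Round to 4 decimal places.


lambda = 0.0156
t0 = 849, t1 = 1207
t1 - t0 = 358
lambda * (t1-t0) = 0.0156 * 358 = 5.5848
R = exp(-5.5848)
R = 0.0038

0.0038


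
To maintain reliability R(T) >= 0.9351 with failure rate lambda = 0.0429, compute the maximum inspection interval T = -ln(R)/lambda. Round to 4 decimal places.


R_target = 0.9351
lambda = 0.0429
-ln(0.9351) = 0.0671
T = 0.0671 / 0.0429
T = 1.5641

1.5641


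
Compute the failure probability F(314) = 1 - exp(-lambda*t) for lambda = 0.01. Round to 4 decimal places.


lambda = 0.01, t = 314
lambda * t = 3.14
exp(-3.14) = 0.0433
F(t) = 1 - 0.0433
F(t) = 0.9567

0.9567


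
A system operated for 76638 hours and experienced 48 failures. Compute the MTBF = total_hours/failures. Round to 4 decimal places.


total_hours = 76638
failures = 48
MTBF = 76638 / 48
MTBF = 1596.625

1596.625


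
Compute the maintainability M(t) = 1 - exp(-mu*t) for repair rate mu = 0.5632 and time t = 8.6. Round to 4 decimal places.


mu = 0.5632, t = 8.6
mu * t = 0.5632 * 8.6 = 4.8435
exp(-4.8435) = 0.0079
M(t) = 1 - 0.0079
M(t) = 0.9921

0.9921


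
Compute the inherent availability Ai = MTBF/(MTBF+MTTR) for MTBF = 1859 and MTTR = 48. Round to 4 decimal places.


MTBF = 1859
MTTR = 48
MTBF + MTTR = 1907
Ai = 1859 / 1907
Ai = 0.9748

0.9748


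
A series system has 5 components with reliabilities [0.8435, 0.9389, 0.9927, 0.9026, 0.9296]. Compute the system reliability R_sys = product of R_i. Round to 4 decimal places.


Components: [0.8435, 0.9389, 0.9927, 0.9026, 0.9296]
After component 1 (R=0.8435): product = 0.8435
After component 2 (R=0.9389): product = 0.792
After component 3 (R=0.9927): product = 0.7862
After component 4 (R=0.9026): product = 0.7096
After component 5 (R=0.9296): product = 0.6597
R_sys = 0.6597

0.6597


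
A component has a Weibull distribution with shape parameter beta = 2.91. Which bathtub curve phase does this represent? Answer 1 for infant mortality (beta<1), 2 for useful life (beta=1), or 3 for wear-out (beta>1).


beta = 2.91
Compare beta to 1:
beta < 1 => infant mortality (phase 1)
beta = 1 => useful life (phase 2)
beta > 1 => wear-out (phase 3)
Since beta = 2.91, this is wear-out (increasing failure rate)
Phase = 3

3


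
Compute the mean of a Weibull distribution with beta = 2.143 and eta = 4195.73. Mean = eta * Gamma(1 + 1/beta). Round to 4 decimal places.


beta = 2.143, eta = 4195.73
1/beta = 0.4666
1 + 1/beta = 1.4666
Gamma(1.4666) = 0.8856
Mean = 4195.73 * 0.8856
Mean = 3715.7968

3715.7968


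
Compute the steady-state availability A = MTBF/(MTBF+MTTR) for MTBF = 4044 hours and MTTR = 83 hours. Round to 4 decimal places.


MTBF = 4044
MTTR = 83
MTBF + MTTR = 4127
A = 4044 / 4127
A = 0.9799

0.9799


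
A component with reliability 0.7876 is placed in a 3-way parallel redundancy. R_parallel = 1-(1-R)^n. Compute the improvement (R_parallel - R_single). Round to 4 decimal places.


R_single = 0.7876, n = 3
1 - R_single = 0.2124
(1 - R_single)^n = 0.2124^3 = 0.0096
R_parallel = 1 - 0.0096 = 0.9904
Improvement = 0.9904 - 0.7876
Improvement = 0.2028

0.2028


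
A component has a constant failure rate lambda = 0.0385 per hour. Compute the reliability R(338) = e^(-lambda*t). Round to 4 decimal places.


lambda = 0.0385
t = 338
lambda * t = 13.013
R(t) = e^(-13.013)
R(t) = 0.0

0.0


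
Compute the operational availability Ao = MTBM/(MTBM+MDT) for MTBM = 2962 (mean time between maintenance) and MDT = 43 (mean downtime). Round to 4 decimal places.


MTBM = 2962
MDT = 43
MTBM + MDT = 3005
Ao = 2962 / 3005
Ao = 0.9857

0.9857


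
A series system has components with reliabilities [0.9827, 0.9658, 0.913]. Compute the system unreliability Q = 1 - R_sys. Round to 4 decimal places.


Components: [0.9827, 0.9658, 0.913]
After component 1: product = 0.9827
After component 2: product = 0.9491
After component 3: product = 0.8665
R_sys = 0.8665
Q = 1 - 0.8665 = 0.1335

0.1335


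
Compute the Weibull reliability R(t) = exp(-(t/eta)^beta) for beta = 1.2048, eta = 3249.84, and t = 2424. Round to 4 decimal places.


beta = 1.2048, eta = 3249.84, t = 2424
t/eta = 2424 / 3249.84 = 0.7459
(t/eta)^beta = 0.7459^1.2048 = 0.7024
R(t) = exp(-0.7024)
R(t) = 0.4954

0.4954


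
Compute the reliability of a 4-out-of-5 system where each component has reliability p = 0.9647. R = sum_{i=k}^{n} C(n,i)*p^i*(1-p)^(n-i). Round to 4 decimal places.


k = 4, n = 5, p = 0.9647
i=4: C(5,4)=5 * 0.9647^4 * 0.0353^1 = 0.1529
i=5: C(5,5)=1 * 0.9647^5 * 0.0353^0 = 0.8355
R = sum of terms = 0.9884

0.9884


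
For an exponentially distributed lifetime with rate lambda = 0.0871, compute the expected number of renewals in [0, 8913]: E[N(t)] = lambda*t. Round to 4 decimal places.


lambda = 0.0871
t = 8913
E[N(t)] = lambda * t
E[N(t)] = 0.0871 * 8913
E[N(t)] = 776.3223

776.3223


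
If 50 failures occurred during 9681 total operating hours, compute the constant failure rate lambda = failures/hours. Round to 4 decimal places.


failures = 50
total_hours = 9681
lambda = 50 / 9681
lambda = 0.0052

0.0052


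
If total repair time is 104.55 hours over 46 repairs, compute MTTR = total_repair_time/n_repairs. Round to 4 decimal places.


total_repair_time = 104.55
n_repairs = 46
MTTR = 104.55 / 46
MTTR = 2.2728

2.2728


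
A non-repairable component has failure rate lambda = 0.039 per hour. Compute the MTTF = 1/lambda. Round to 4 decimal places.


lambda = 0.039
MTTF = 1 / 0.039
MTTF = 25.641

25.641


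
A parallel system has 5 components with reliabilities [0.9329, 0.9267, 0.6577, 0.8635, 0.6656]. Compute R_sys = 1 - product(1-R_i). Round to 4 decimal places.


Components: [0.9329, 0.9267, 0.6577, 0.8635, 0.6656]
(1 - 0.9329) = 0.0671, running product = 0.0671
(1 - 0.9267) = 0.0733, running product = 0.0049
(1 - 0.6577) = 0.3423, running product = 0.0017
(1 - 0.8635) = 0.1365, running product = 0.0002
(1 - 0.6656) = 0.3344, running product = 0.0001
Product of (1-R_i) = 0.0001
R_sys = 1 - 0.0001 = 0.9999

0.9999


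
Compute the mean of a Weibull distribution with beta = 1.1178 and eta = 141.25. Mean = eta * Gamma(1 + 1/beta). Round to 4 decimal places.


beta = 1.1178, eta = 141.25
1/beta = 0.8946
1 + 1/beta = 1.8946
Gamma(1.8946) = 0.9599
Mean = 141.25 * 0.9599
Mean = 135.5904

135.5904


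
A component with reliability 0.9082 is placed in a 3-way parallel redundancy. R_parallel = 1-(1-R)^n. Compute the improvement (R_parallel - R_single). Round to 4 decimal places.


R_single = 0.9082, n = 3
1 - R_single = 0.0918
(1 - R_single)^n = 0.0918^3 = 0.0008
R_parallel = 1 - 0.0008 = 0.9992
Improvement = 0.9992 - 0.9082
Improvement = 0.091

0.091


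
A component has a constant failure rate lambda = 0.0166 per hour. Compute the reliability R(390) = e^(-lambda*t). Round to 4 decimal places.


lambda = 0.0166
t = 390
lambda * t = 6.474
R(t) = e^(-6.474)
R(t) = 0.0015

0.0015


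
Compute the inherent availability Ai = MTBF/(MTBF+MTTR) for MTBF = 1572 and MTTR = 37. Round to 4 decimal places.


MTBF = 1572
MTTR = 37
MTBF + MTTR = 1609
Ai = 1572 / 1609
Ai = 0.977

0.977


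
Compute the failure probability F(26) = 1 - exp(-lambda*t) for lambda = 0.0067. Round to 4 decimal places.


lambda = 0.0067, t = 26
lambda * t = 0.1742
exp(-0.1742) = 0.8401
F(t) = 1 - 0.8401
F(t) = 0.1599

0.1599


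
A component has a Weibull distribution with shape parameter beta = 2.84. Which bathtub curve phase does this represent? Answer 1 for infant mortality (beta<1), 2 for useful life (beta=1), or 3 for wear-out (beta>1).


beta = 2.84
Compare beta to 1:
beta < 1 => infant mortality (phase 1)
beta = 1 => useful life (phase 2)
beta > 1 => wear-out (phase 3)
Since beta = 2.84, this is wear-out (increasing failure rate)
Phase = 3

3


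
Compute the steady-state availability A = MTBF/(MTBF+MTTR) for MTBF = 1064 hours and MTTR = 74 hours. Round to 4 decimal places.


MTBF = 1064
MTTR = 74
MTBF + MTTR = 1138
A = 1064 / 1138
A = 0.935

0.935


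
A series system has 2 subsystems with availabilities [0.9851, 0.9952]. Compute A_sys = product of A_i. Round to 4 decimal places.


Subsystems: [0.9851, 0.9952]
After subsystem 1 (A=0.9851): product = 0.9851
After subsystem 2 (A=0.9952): product = 0.9804
A_sys = 0.9804

0.9804


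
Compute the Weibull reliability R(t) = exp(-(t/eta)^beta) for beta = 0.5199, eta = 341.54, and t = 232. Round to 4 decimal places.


beta = 0.5199, eta = 341.54, t = 232
t/eta = 232 / 341.54 = 0.6793
(t/eta)^beta = 0.6793^0.5199 = 0.8179
R(t) = exp(-0.8179)
R(t) = 0.4414

0.4414


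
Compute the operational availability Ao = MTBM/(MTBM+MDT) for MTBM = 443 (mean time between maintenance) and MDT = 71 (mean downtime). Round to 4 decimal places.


MTBM = 443
MDT = 71
MTBM + MDT = 514
Ao = 443 / 514
Ao = 0.8619

0.8619


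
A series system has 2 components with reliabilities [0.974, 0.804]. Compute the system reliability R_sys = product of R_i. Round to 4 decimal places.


Components: [0.974, 0.804]
After component 1 (R=0.974): product = 0.974
After component 2 (R=0.804): product = 0.7831
R_sys = 0.7831

0.7831


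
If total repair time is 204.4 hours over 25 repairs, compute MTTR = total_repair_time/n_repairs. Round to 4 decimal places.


total_repair_time = 204.4
n_repairs = 25
MTTR = 204.4 / 25
MTTR = 8.176

8.176


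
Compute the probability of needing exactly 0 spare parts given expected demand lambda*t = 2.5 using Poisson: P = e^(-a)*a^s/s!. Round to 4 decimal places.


a = 2.5, s = 0
e^(-a) = e^(-2.5) = 0.0821
a^s = 2.5^0 = 1.0
s! = 1
P = 0.0821 * 1.0 / 1
P = 0.0821

0.0821


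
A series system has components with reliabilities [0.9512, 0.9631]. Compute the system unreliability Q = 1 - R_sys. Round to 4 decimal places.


Components: [0.9512, 0.9631]
After component 1: product = 0.9512
After component 2: product = 0.9161
R_sys = 0.9161
Q = 1 - 0.9161 = 0.0839

0.0839


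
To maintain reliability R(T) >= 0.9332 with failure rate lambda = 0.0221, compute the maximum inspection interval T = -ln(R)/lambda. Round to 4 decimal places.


R_target = 0.9332
lambda = 0.0221
-ln(0.9332) = 0.0691
T = 0.0691 / 0.0221
T = 3.1283

3.1283


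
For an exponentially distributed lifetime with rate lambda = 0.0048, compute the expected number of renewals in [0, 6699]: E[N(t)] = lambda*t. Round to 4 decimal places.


lambda = 0.0048
t = 6699
E[N(t)] = lambda * t
E[N(t)] = 0.0048 * 6699
E[N(t)] = 32.1552

32.1552


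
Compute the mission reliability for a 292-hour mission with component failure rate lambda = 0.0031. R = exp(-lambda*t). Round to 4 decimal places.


lambda = 0.0031
mission_time = 292
lambda * t = 0.0031 * 292 = 0.9052
R = exp(-0.9052)
R = 0.4045

0.4045


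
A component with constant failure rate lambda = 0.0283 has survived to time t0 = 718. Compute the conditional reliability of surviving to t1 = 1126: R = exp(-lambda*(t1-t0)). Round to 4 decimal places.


lambda = 0.0283
t0 = 718, t1 = 1126
t1 - t0 = 408
lambda * (t1-t0) = 0.0283 * 408 = 11.5464
R = exp(-11.5464)
R = 0.0

0.0


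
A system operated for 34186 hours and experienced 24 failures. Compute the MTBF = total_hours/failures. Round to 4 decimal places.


total_hours = 34186
failures = 24
MTBF = 34186 / 24
MTBF = 1424.4167

1424.4167


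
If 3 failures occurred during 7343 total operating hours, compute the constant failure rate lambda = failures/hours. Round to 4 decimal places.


failures = 3
total_hours = 7343
lambda = 3 / 7343
lambda = 0.0004

0.0004


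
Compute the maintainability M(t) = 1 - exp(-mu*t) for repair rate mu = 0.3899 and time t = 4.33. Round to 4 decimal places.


mu = 0.3899, t = 4.33
mu * t = 0.3899 * 4.33 = 1.6883
exp(-1.6883) = 0.1848
M(t) = 1 - 0.1848
M(t) = 0.8152

0.8152


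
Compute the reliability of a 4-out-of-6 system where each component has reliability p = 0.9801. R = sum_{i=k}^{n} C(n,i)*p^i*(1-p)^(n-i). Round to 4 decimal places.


k = 4, n = 6, p = 0.9801
i=4: C(6,4)=15 * 0.9801^4 * 0.0199^2 = 0.0055
i=5: C(6,5)=6 * 0.9801^5 * 0.0199^1 = 0.108
i=6: C(6,6)=1 * 0.9801^6 * 0.0199^0 = 0.8864
R = sum of terms = 0.9998

0.9998


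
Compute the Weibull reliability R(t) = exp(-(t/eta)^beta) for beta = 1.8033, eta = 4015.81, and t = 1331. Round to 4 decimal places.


beta = 1.8033, eta = 4015.81, t = 1331
t/eta = 1331 / 4015.81 = 0.3314
(t/eta)^beta = 0.3314^1.8033 = 0.1365
R(t) = exp(-0.1365)
R(t) = 0.8724

0.8724


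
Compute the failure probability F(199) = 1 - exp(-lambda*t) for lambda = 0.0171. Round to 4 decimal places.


lambda = 0.0171, t = 199
lambda * t = 3.4029
exp(-3.4029) = 0.0333
F(t) = 1 - 0.0333
F(t) = 0.9667

0.9667


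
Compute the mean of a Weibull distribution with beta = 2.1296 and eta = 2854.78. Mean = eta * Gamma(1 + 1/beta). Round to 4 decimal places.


beta = 2.1296, eta = 2854.78
1/beta = 0.4696
1 + 1/beta = 1.4696
Gamma(1.4696) = 0.8856
Mean = 2854.78 * 0.8856
Mean = 2528.2792

2528.2792


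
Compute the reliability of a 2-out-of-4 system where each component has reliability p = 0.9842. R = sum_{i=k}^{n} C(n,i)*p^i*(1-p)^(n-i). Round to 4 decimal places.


k = 2, n = 4, p = 0.9842
i=2: C(4,2)=6 * 0.9842^2 * 0.0158^2 = 0.0015
i=3: C(4,3)=4 * 0.9842^3 * 0.0158^1 = 0.0603
i=4: C(4,4)=1 * 0.9842^4 * 0.0158^0 = 0.9383
R = sum of terms = 1.0

1.0


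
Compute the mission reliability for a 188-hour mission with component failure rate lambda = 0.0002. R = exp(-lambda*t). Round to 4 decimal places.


lambda = 0.0002
mission_time = 188
lambda * t = 0.0002 * 188 = 0.0376
R = exp(-0.0376)
R = 0.9631

0.9631


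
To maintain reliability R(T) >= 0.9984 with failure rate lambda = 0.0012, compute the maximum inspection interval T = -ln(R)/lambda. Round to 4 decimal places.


R_target = 0.9984
lambda = 0.0012
-ln(0.9984) = 0.0016
T = 0.0016 / 0.0012
T = 1.3344

1.3344


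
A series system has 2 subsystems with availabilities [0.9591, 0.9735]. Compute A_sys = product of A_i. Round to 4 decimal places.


Subsystems: [0.9591, 0.9735]
After subsystem 1 (A=0.9591): product = 0.9591
After subsystem 2 (A=0.9735): product = 0.9337
A_sys = 0.9337

0.9337


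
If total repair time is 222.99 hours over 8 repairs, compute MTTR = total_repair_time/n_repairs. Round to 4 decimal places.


total_repair_time = 222.99
n_repairs = 8
MTTR = 222.99 / 8
MTTR = 27.8738

27.8738


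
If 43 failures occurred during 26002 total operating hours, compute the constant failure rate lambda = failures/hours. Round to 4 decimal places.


failures = 43
total_hours = 26002
lambda = 43 / 26002
lambda = 0.0017

0.0017


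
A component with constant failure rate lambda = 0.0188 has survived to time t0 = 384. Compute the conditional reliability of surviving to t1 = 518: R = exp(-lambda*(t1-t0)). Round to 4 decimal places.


lambda = 0.0188
t0 = 384, t1 = 518
t1 - t0 = 134
lambda * (t1-t0) = 0.0188 * 134 = 2.5192
R = exp(-2.5192)
R = 0.0805

0.0805


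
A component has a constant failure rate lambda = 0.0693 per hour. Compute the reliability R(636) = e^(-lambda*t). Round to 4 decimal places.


lambda = 0.0693
t = 636
lambda * t = 44.0748
R(t) = e^(-44.0748)
R(t) = 0.0

0.0


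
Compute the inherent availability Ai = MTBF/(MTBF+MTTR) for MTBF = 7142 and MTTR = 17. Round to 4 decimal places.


MTBF = 7142
MTTR = 17
MTBF + MTTR = 7159
Ai = 7142 / 7159
Ai = 0.9976

0.9976


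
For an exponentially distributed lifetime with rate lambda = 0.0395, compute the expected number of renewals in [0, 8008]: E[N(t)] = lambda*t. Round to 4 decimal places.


lambda = 0.0395
t = 8008
E[N(t)] = lambda * t
E[N(t)] = 0.0395 * 8008
E[N(t)] = 316.316

316.316


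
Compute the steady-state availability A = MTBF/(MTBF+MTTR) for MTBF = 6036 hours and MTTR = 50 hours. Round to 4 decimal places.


MTBF = 6036
MTTR = 50
MTBF + MTTR = 6086
A = 6036 / 6086
A = 0.9918

0.9918


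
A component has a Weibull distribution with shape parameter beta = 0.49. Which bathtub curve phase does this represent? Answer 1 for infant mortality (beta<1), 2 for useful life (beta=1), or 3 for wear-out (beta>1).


beta = 0.49
Compare beta to 1:
beta < 1 => infant mortality (phase 1)
beta = 1 => useful life (phase 2)
beta > 1 => wear-out (phase 3)
Since beta = 0.49, this is infant mortality (decreasing failure rate)
Phase = 1

1


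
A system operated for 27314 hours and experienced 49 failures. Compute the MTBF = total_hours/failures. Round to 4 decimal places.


total_hours = 27314
failures = 49
MTBF = 27314 / 49
MTBF = 557.4286

557.4286


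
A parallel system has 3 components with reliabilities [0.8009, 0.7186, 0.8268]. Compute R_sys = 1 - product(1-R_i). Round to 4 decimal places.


Components: [0.8009, 0.7186, 0.8268]
(1 - 0.8009) = 0.1991, running product = 0.1991
(1 - 0.7186) = 0.2814, running product = 0.056
(1 - 0.8268) = 0.1732, running product = 0.0097
Product of (1-R_i) = 0.0097
R_sys = 1 - 0.0097 = 0.9903

0.9903
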